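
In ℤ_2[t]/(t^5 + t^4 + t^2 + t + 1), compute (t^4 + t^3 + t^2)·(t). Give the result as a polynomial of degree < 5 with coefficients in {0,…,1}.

Multiply in ℤ_2[t]: (t^4 + t^3 + t^2)·(t) = t^5 + t^4 + t^3.
Reduce using t^5 ≡ t^4 + t^2 + t + 1 (mod t^5 + t^4 + t^2 + t + 1).
Reduced: t^3 + t^2 + t + 1.

t^3 + t^2 + t + 1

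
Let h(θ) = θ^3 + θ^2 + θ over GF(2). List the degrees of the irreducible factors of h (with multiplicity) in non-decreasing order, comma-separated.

1, 2

Roots in GF(2): h(0) = 0 → root; h(1) = 1.
Linear factors from roots: (θ).
Complete factorization: h(θ) = (θ)·(θ^2 + θ + 1).
Factor degrees with multiplicity: 1 + 2 = 3.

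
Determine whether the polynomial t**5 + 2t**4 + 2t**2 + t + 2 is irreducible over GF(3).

Write P(t) = t**5 + 2t**4 + 2t**2 + t + 2.
Check for roots in GF(3): P(0) = 2; P(1) = 2; P(2) = 1.
No roots, so no linear factors.
Monic irreducibles of degree 2 over GF(3): t**2 + 1, t**2 + t + 2, t**2 + 2t + 2.
None of them divide P (all give nonzero remainder).
No irreducible factor of degree ≤ 2 exists, so P is irreducible over GF(3).

Yes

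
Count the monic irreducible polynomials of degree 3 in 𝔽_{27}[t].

6552

x^(27^3) − x is the product of all monic irreducibles of degree dividing 3; Möbius inversion gives N = (1/3) Σ μ(3/d)·27^d.
Divisors of 3: 1, 3; μ(3/d) for each: -1, 1.
Σ = − 27^1 + 27^3 = 19656.
N = 19656/3 = 6552.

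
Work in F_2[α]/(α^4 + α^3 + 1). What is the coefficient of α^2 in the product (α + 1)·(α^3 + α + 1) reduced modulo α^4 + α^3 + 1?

1

Multiply in F_2[α]: (α + 1)·(α^3 + α + 1) = α^4 + α^3 + α^2 + 1.
Reduce using α^4 ≡ α^3 + 1 (mod α^4 + α^3 + 1).
Reduced: α^2.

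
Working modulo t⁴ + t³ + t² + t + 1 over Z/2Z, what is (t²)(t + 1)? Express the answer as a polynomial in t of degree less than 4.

Multiply in Z/2Z[t]: (t²)·(t + 1) = t³ + t².
Reduced: t³ + t².

t^3 + t^2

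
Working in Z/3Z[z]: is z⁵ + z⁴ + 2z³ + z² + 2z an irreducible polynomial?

Write m(z) = z⁵ + z⁴ + 2z³ + z² + 2z.
Check for roots in Z/3Z: m(0) = 0 → root; m(1) = 1; m(2) = 0 → root.
m(0) = 0, so (z) divides m(z); m is reducible.

No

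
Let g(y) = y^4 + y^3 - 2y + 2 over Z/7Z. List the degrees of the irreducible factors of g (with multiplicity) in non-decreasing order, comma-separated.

Linear factors from roots: (y + 2).
Complete factorization: g(y) = (y + 2)·(y^3 - y^2 + 2y + 1).
Factor degrees with multiplicity: 1 + 3 = 4.

1, 3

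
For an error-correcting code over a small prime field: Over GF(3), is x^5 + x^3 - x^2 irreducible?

Write h(x) = x^5 + x^3 - x^2.
Check for roots in GF(3): h(0) = 0 → root; h(1) = 1; h(2) = 0 → root.
h(0) = 0, so (x) divides h(x); h is reducible.

No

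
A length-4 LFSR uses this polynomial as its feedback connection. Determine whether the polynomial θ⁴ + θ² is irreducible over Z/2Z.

Write m(θ) = θ⁴ + θ².
Check for roots in Z/2Z: m(0) = 0 → root; m(1) = 0 → root.
m(0) = 0, so (θ) divides m(θ); m is reducible.

No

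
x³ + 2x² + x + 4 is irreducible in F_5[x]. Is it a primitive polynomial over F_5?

Write f(x) = x³ + 2x² + x + 4.
|GF(5^3)^×| = 5^3 − 1 = 124. Prime factorization: 124 = 2^2·31.
f is primitive ⇔ x has order 124 in GF(5)[x]/(f), i.e. x^(124/q) ≠ 1 for each prime q | 124.
x^(62) mod f = 1
x^(4) mod f = 3x² + 3x + 3.
Since x^(62) = 1, the order of x divides 62 < 124; not primitive.

No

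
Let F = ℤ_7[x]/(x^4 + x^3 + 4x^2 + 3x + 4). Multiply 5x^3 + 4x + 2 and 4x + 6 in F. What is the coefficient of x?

0

Multiply in ℤ_7[x]: (5x^3 + 4x + 2)·(4x + 6) = 6x^4 + 2x^3 + 2x^2 + 4x + 5.
Reduce using x^4 ≡ 6x^3 + 3x^2 + 4x + 3 (mod x^4 + x^3 + 4x^2 + 3x + 4).
Reduced: 3x^3 + 6x^2 + 2.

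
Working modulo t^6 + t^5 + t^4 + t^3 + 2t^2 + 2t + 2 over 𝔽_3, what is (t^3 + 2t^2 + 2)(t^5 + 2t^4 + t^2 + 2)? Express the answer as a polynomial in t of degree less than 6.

Multiply in 𝔽_3[t]: (t^3 + 2t^2 + 2)·(t^5 + 2t^4 + t^2 + 2) = t^8 + t^7 + t^6 + 2t^3 + 1.
Reduce using t^6 ≡ 2t^5 + 2t^4 + 2t^3 + t^2 + t + 1 (mod t^6 + t^5 + t^4 + t^3 + 2t^2 + 2t + 2).
Reduced: 2t^5 + t^4 + t^2 + 1.

2t^5 + t^4 + t^2 + 1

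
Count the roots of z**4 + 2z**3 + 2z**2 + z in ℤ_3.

Write f(z) = z**4 + 2z**3 + 2z**2 + z.
Evaluate at each of the 3 elements of ℤ_3:
f(0) = 0 → root; f(1) = 0 → root; f(2) = 0 → root.
Roots: {0, 1, 2}.

3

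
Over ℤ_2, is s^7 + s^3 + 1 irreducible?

Yes

Write g(s) = s^7 + s^3 + 1.
Check for roots in ℤ_2: g(0) = 1; g(1) = 1.
No roots, so no linear factors.
Monic irreducibles of degree 2 over GF(2): s^2 + s + 1.
None of them divide g (all give nonzero remainder).
Monic irreducibles of degree 3 over GF(2): s^3 + s + 1, s^3 + s^2 + 1.
None of them divide g (all give nonzero remainder).
No irreducible factor of degree ≤ 3 exists, so g is irreducible over GF(2).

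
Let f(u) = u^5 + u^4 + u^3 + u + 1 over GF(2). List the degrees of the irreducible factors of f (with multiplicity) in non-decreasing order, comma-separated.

5

Roots in GF(2): f(0) = 1; f(1) = 1.
Complete factorization: f(u) = (u^5 + u^4 + u^3 + u + 1).
Factor degrees with multiplicity: 5 = 5.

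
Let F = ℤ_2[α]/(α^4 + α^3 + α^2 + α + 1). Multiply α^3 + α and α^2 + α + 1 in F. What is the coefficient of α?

Multiply in ℤ_2[α]: (α^3 + α)·(α^2 + α + 1) = α^5 + α^4 + α^2 + α.
Reduce using α^4 ≡ α^3 + α^2 + α + 1 (mod α^4 + α^3 + α^2 + α + 1).
Reduced: α^3.

0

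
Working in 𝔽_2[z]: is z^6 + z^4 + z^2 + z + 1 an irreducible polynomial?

Yes

Write m(z) = z^6 + z^4 + z^2 + z + 1.
Check for roots in 𝔽_2: m(0) = 1; m(1) = 1.
No roots, so no linear factors.
Monic irreducibles of degree 2 over GF(2): z^2 + z + 1.
None of them divide m (all give nonzero remainder).
Monic irreducibles of degree 3 over GF(2): z^3 + z + 1, z^3 + z^2 + 1.
None of them divide m (all give nonzero remainder).
No irreducible factor of degree ≤ 3 exists, so m is irreducible over GF(2).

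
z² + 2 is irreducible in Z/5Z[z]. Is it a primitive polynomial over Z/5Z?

No

Write f(z) = z² + 2.
|GF(5^2)^×| = 5^2 − 1 = 24. Prime factorization: 24 = 2^3·3.
f is primitive ⇔ z has order 24 in GF(5)[z]/(f), i.e. z^(24/q) ≠ 1 for each prime q | 24.
z^(12) mod f = 4.
z^(8) mod f = 1
Since z^(8) = 1, the order of z divides 8 < 24; not primitive.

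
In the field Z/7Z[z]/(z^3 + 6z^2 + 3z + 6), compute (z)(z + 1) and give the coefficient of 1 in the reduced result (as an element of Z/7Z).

0

Multiply in Z/7Z[z]: (z)·(z + 1) = z^2 + z.
Reduced: z^2 + z.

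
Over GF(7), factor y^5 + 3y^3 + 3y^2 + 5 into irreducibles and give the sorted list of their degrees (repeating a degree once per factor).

2, 3

Write h(y) = y^5 + 3y^3 + 3y^2 + 5.
Complete factorization: h(y) = (y^2 + 6y + 6)·(y^3 + y^2 + 5y + 2).
Factor degrees with multiplicity: 2 + 3 = 5.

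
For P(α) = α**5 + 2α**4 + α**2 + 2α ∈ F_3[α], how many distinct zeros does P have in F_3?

3

Evaluate at each of the 3 elements of F_3:
P(0) = 0 → root; P(1) = 0 → root; P(2) = 0 → root.
Roots: {0, 1, 2}.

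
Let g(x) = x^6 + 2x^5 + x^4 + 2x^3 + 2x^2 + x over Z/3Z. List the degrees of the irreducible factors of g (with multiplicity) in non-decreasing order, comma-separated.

Roots in Z/3Z: g(0) = 0 → root; g(1) = 0 → root; g(2) = 2.
Linear factors from roots: (x), (x + 2).
Complete factorization: g(x) = (x)·(x + 2)·(x^4 + x^2 + 2).
Factor degrees with multiplicity: 1 + 1 + 4 = 6.

1, 1, 4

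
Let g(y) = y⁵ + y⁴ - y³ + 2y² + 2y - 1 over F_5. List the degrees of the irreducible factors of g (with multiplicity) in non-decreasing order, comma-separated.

Roots in F_5: g(0) = 4; g(1) = 4; g(2) = 1; g(3) = 0 → root; g(4) = 0 → root.
Linear factors from roots: (y + 2), (y + 1).
Complete factorization: g(y) = (y + 1)·(y + 2)^2·(y² + y + 1).
Factor degrees with multiplicity: 1 + 1 + 1 + 2 = 5.

1, 1, 1, 2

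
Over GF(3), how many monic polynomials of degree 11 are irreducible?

16104

Gauss's count: N_{3}(11) = (1/11) Σ_{d|11} μ(11/d)·3^d.
Divisors of 11: 1, 11; μ(11/d) for each: -1, 1.
Σ = − 3^1 + 3^11 = 177144.
N = 177144/11 = 16104.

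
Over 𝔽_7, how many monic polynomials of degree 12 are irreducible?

1153430600

x^(7^12) − x is the product of all monic irreducibles of degree dividing 12; Möbius inversion gives N = (1/12) Σ μ(12/d)·7^d.
Divisors of 12: 1, 2, 3, 4, 6, 12; μ(12/d) for each: 0, 1, 0, -1, -1, 1.
Σ = 7^2 − 7^4 − 7^6 + 7^12 = 13841167200.
N = 13841167200/12 = 1153430600.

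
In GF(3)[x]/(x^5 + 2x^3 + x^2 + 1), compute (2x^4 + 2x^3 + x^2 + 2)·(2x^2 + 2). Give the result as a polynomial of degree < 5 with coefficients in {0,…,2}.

x^4 + x^3 + 2x^2 + 2x

Multiply in GF(3)[x]: (2x^4 + 2x^3 + x^2 + 2)·(2x^2 + 2) = x^6 + x^5 + x^3 + 1.
Reduce using x^5 ≡ x^3 + 2x^2 + 2 (mod x^5 + 2x^3 + x^2 + 1).
Reduced: x^4 + x^3 + 2x^2 + 2x.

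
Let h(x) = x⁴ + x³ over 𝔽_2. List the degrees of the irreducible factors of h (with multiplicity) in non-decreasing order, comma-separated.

1, 1, 1, 1

Roots in 𝔽_2: h(0) = 0 → root; h(1) = 0 → root.
Linear factors from roots: (x), (x + 1).
Complete factorization: h(x) = (x + 1)·(x)^3.
Factor degrees with multiplicity: 1 + 1 + 1 + 1 = 4.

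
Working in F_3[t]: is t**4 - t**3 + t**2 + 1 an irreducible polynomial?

Write f(t) = t**4 - t**3 + t**2 + 1.
Check for roots in F_3: f(0) = 1; f(1) = 2; f(2) = 1.
No roots, so no linear factors.
Monic irreducibles of degree 2 over GF(3): t**2 + 1, t**2 + t - 1, t**2 - t - 1.
None of them divide f (all give nonzero remainder).
No irreducible factor of degree ≤ 2 exists, so f is irreducible over GF(3).

Yes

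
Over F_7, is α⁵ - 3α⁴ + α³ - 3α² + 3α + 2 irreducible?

Write g(α) = α⁵ - 3α⁴ + α³ - 3α² + 3α + 2.
Check for roots in F_7: g(0) = 2; g(1) = 1; g(2) = 2; g(3) = 4; g(4) = 6; g(5) = 1; g(6) = 5.
No roots, so no linear factors.
Degree-2 irreducible divisors: test the 21 monic irreducibles of degree 2 over GF(7).
None of them divide g (all give nonzero remainder).
No irreducible factor of degree ≤ 2 exists, so g is irreducible over GF(7).

Yes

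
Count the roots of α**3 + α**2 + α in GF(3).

2

Write h(α) = α**3 + α**2 + α.
Evaluate at each of the 3 elements of GF(3):
h(0) = 0 → root; h(1) = 0 → root; h(2) = 2.
Roots: {0, 1}.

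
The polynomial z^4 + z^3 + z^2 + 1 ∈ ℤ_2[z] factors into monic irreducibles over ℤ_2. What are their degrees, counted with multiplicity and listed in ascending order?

1, 3

Write g(z) = z^4 + z^3 + z^2 + 1.
Roots in ℤ_2: g(0) = 1; g(1) = 0 → root.
Linear factors from roots: (z + 1).
Complete factorization: g(z) = (z + 1)·(z^3 + z + 1).
Factor degrees with multiplicity: 1 + 3 = 4.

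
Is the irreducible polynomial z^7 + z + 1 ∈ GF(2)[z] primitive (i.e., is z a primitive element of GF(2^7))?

Write f(z) = z^7 + z + 1.
|GF(2^7)^×| = 2^7 − 1 = 127. Prime factorization: 127 = 127.
f is primitive ⇔ z has order 127 in GF(2)[z]/(f), i.e. z^(127/q) ≠ 1 for each prime q | 127.
z^(1) mod f = z.
None equal 1, so z has full order 127; f is primitive.

Yes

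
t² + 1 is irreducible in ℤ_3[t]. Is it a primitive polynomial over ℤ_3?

Write f(t) = t² + 1.
|GF(3^2)^×| = 3^2 − 1 = 8. Prime factorization: 8 = 2^3.
f is primitive ⇔ t has order 8 in GF(3)[t]/(f), i.e. t^(8/q) ≠ 1 for each prime q | 8.
t^(4) mod f = 1
Since t^(4) = 1, the order of t divides 4 < 8; not primitive.

No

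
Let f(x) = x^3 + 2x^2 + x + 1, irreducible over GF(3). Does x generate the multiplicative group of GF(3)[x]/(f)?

|GF(3^3)^×| = 3^3 − 1 = 26. Prime factorization: 26 = 2·13.
f is primitive ⇔ x has order 26 in GF(3)[x]/(f), i.e. x^(26/q) ≠ 1 for each prime q | 26.
x^(13) mod f = 2.
x^(2) mod f = x^2.
None equal 1, so x has full order 26; f is primitive.

Yes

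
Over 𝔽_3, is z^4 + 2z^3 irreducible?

No

Write f(z) = z^4 + 2z^3.
Check for roots in 𝔽_3: f(0) = 0 → root; f(1) = 0 → root; f(2) = 2.
f(0) = 0, so (z) divides f(z); f is reducible.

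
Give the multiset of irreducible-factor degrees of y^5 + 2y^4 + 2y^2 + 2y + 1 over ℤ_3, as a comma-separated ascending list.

Write f(y) = y^5 + 2y^4 + 2y^2 + 2y + 1.
Roots in ℤ_3: f(0) = 1; f(1) = 2; f(2) = 2.
Complete factorization: f(y) = (y^5 + 2y^4 + 2y^2 + 2y + 1).
Factor degrees with multiplicity: 5 = 5.

5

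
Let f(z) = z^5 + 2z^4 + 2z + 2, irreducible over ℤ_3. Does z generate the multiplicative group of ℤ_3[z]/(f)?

|GF(3^5)^×| = 3^5 − 1 = 242. Prime factorization: 242 = 2·11^2.
f is primitive ⇔ z has order 242 in GF(3)[z]/(f), i.e. z^(242/q) ≠ 1 for each prime q | 242.
z^(121) mod f = 1
z^(22) mod f = 2z^3 + 2.
Since z^(121) = 1, the order of z divides 121 < 242; not primitive.

No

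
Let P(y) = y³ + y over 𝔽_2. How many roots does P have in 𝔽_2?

2

Evaluate at each of the 2 elements of 𝔽_2:
P(0) = 0 → root; P(1) = 0 → root.
Roots: {0, 1}.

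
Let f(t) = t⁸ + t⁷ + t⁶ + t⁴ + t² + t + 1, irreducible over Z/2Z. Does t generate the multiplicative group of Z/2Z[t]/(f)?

|GF(2^8)^×| = 2^8 − 1 = 255. Prime factorization: 255 = 3·5·17.
f is primitive ⇔ t has order 255 in GF(2)[t]/(f), i.e. t^(255/q) ≠ 1 for each prime q | 255.
t^(85) mod f = 1
t^(51) mod f = 1
t^(15) mod f = t⁷ + t⁴ + t³ + t² + t.
Since t^(85) = 1, the order of t divides 85 < 255; not primitive.

No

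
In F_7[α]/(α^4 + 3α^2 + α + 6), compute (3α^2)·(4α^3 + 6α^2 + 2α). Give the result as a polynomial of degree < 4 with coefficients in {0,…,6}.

5α^3 + 4α^2 + α + 4

Multiply in F_7[α]: (3α^2)·(4α^3 + 6α^2 + 2α) = 5α^5 + 4α^4 + 6α^3.
Reduce using α^4 ≡ 4α^2 + 6α + 1 (mod α^4 + 3α^2 + α + 6).
Reduced: 5α^3 + 4α^2 + α + 4.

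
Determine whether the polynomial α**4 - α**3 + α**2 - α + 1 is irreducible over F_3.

Write f(α) = α**4 - α**3 + α**2 - α + 1.
Check for roots in F_3: f(0) = 1; f(1) = 1; f(2) = 2.
No roots, so no linear factors.
Monic irreducibles of degree 2 over GF(3): α**2 + 1, α**2 + α - 1, α**2 - α - 1.
None of them divide f (all give nonzero remainder).
No irreducible factor of degree ≤ 2 exists, so f is irreducible over GF(3).

Yes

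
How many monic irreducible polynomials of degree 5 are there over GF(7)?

The number of monic irreducibles of degree 5 over GF(7) is (1/5)·Σ_{d∣5} μ(5/d) 7^d.
Divisors of 5: 1, 5; μ(5/d) for each: -1, 1.
Σ = − 7^1 + 7^5 = 16800.
N = 16800/5 = 3360.

3360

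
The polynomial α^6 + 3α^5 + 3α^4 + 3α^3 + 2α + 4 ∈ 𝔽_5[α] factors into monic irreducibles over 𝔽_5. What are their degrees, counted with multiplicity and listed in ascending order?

1, 1, 2, 2

Write h(α) = α^6 + 3α^5 + 3α^4 + 3α^3 + 2α + 4.
Roots in 𝔽_5: h(0) = 4; h(1) = 1; h(2) = 0 → root; h(3) = 2; h(4) = 0 → root.
Linear factors from roots: (α + 3), (α + 1).
Complete factorization: h(α) = (α + 1)·(α + 3)·(α^2 + α + 2)·(α^2 + 3α + 4).
Factor degrees with multiplicity: 1 + 1 + 2 + 2 = 6.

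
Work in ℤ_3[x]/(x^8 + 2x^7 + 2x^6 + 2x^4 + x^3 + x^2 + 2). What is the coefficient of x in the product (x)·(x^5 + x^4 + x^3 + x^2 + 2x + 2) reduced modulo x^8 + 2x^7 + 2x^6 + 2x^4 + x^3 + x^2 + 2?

2

Multiply in ℤ_3[x]: (x)·(x^5 + x^4 + x^3 + x^2 + 2x + 2) = x^6 + x^5 + x^4 + x^3 + 2x^2 + 2x.
Reduced: x^6 + x^5 + x^4 + x^3 + 2x^2 + 2x.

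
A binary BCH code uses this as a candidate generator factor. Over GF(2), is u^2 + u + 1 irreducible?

Yes

Write g(u) = u^2 + u + 1.
Check for roots in GF(2): g(0) = 1; g(1) = 1.
No roots. A degree-2 polynomial over a field with no linear factor is irreducible.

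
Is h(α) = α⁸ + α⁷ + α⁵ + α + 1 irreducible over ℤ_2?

Yes

Check for roots in ℤ_2: h(0) = 1; h(1) = 1.
No roots, so no linear factors.
Monic irreducibles of degree 2 over GF(2): α² + α + 1.
None of them divide h (all give nonzero remainder).
Monic irreducibles of degree 3 over GF(2): α³ + α + 1, α³ + α² + 1.
None of them divide h (all give nonzero remainder).
Monic irreducibles of degree 4 over GF(2): α⁴ + α + 1, α⁴ + α³ + 1, α⁴ + α³ + α² + α + 1.
None of them divide h (all give nonzero remainder).
No irreducible factor of degree ≤ 4 exists, so h is irreducible over GF(2).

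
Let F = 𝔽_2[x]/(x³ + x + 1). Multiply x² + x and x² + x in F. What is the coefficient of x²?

0

Multiply in 𝔽_2[x]: (x² + x)·(x² + x) = x⁴ + x².
Reduce using x³ ≡ x + 1 (mod x³ + x + 1).
Reduced: x.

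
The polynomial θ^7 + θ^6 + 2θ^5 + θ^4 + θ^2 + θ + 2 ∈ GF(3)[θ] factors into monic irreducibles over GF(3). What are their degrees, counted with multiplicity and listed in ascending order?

1, 1, 1, 2, 2

Write f(θ) = θ^7 + θ^6 + 2θ^5 + θ^4 + θ^2 + θ + 2.
Roots in GF(3): f(0) = 2; f(1) = 0 → root; f(2) = 1.
Linear factors from roots: (θ + 2).
Complete factorization: f(θ) = (θ + 2)^3·(θ^2 + 2θ + 2)^2.
Factor degrees with multiplicity: 1 + 1 + 1 + 2 + 2 = 7.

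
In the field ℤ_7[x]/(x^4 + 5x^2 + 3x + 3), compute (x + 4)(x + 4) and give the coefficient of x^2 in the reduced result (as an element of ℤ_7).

1

Multiply in ℤ_7[x]: (x + 4)·(x + 4) = x^2 + x + 2.
Reduced: x^2 + x + 2.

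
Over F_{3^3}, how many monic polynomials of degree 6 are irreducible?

The number of monic irreducibles of degree 6 over GF(27) is (1/6)·Σ_{d∣6} μ(6/d) 27^d.
Divisors of 6: 1, 2, 3, 6; μ(6/d) for each: 1, -1, -1, 1.
Σ = 27^1 − 27^2 − 27^3 + 27^6 = 387400104.
N = 387400104/6 = 64566684.

64566684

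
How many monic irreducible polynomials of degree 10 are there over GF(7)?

By the necklace-counting formula, N_7(10) = (1/10) Σ_{d|10} μ(10/d)·7^d.
Divisors of 10: 1, 2, 5, 10; μ(10/d) for each: 1, -1, -1, 1.
Σ = 7^1 − 7^2 − 7^5 + 7^10 = 282458400.
N = 282458400/10 = 28245840.

28245840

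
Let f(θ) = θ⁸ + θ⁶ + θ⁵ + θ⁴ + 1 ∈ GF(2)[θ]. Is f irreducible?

Check for roots in GF(2): f(0) = 1; f(1) = 1.
No roots, so no linear factors.
Monic irreducibles of degree 2 over GF(2): θ² + θ + 1.
None of them divide f (all give nonzero remainder).
Monic irreducibles of degree 3 over GF(2): θ³ + θ + 1, θ³ + θ² + 1.
None of them divide f (all give nonzero remainder).
Monic irreducibles of degree 4 over GF(2): θ⁴ + θ + 1, θ⁴ + θ³ + 1, θ⁴ + θ³ + θ² + θ + 1.
None of them divide f (all give nonzero remainder).
No irreducible factor of degree ≤ 4 exists, so f is irreducible over GF(2).

Yes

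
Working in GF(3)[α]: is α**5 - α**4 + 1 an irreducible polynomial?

Write m(α) = α**5 - α**4 + 1.
Check for roots in GF(3): m(0) = 1; m(1) = 1; m(2) = 2.
No roots, so no linear factors.
Monic irreducibles of degree 2 over GF(3): α**2 + 1, α**2 + α - 1, α**2 - α - 1.
None of them divide m (all give nonzero remainder).
No irreducible factor of degree ≤ 2 exists, so m is irreducible over GF(3).

Yes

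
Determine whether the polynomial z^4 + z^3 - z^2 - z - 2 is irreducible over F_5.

Yes

Write P(z) = z^4 + z^3 - z^2 - z - 2.
Check for roots in F_5: P(0) = 3; P(1) = 3; P(2) = 1; P(3) = 4; P(4) = 3.
No roots, so no linear factors.
Degree-2 irreducible divisors: test the 10 monic irreducibles of degree 2 over GF(5).
None of them divide P (all give nonzero remainder).
No irreducible factor of degree ≤ 2 exists, so P is irreducible over GF(5).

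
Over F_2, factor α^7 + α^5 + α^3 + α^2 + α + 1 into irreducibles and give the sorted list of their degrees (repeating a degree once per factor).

Write f(α) = α^7 + α^5 + α^3 + α^2 + α + 1.
Roots in F_2: f(0) = 1; f(1) = 0 → root.
Linear factors from roots: (α + 1).
Complete factorization: f(α) = (α + 1)^2·(α^2 + α + 1)·(α^3 + α^2 + 1).
Factor degrees with multiplicity: 1 + 1 + 2 + 3 = 7.

1, 1, 2, 3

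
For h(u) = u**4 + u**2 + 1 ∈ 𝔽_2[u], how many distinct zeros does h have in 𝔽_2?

Evaluate at each of the 2 elements of 𝔽_2:
h(0) = 1; h(1) = 1.
No element is a root.

0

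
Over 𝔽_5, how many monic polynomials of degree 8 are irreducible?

By the necklace-counting formula, N_5(8) = (1/8) Σ_{d|8} μ(8/d)·5^d.
Divisors of 8: 1, 2, 4, 8; μ(8/d) for each: 0, 0, -1, 1.
Σ = − 5^4 + 5^8 = 390000.
N = 390000/8 = 48750.

48750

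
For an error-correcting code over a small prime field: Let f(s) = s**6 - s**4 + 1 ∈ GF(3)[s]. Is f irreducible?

Yes

Check for roots in GF(3): f(0) = 1; f(1) = 1; f(2) = 1.
No roots, so no linear factors.
Monic irreducibles of degree 2 over GF(3): s**2 + 1, s**2 + s - 1, s**2 - s - 1.
None of them divide f (all give nonzero remainder).
Degree-3 irreducible divisors: test the 8 monic irreducibles of degree 3 over GF(3).
None of them divide f (all give nonzero remainder).
No irreducible factor of degree ≤ 3 exists, so f is irreducible over GF(3).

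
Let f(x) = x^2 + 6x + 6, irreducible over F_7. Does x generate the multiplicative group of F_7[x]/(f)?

|GF(7^2)^×| = 7^2 − 1 = 48. Prime factorization: 48 = 2^4·3.
f is primitive ⇔ x has order 48 in GF(7)[x]/(f), i.e. x^(48/q) ≠ 1 for each prime q | 48.
x^(24) mod f = 6.
x^(16) mod f = 1
Since x^(16) = 1, the order of x divides 16 < 48; not primitive.

No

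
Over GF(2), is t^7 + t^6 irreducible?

Write f(t) = t^7 + t^6.
Check for roots in GF(2): f(0) = 0 → root; f(1) = 0 → root.
f(0) = 0, so (t) divides f(t); f is reducible.

No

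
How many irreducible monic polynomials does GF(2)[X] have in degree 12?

335

Gauss's count: N_{2}(12) = (1/12) Σ_{d|12} μ(12/d)·2^d.
Divisors of 12: 1, 2, 3, 4, 6, 12; μ(12/d) for each: 0, 1, 0, -1, -1, 1.
Σ = 2^2 − 2^4 − 2^6 + 2^12 = 4020.
N = 4020/12 = 335.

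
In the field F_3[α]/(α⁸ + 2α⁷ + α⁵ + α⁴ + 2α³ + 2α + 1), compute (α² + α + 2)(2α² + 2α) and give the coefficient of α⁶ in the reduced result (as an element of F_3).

Multiply in F_3[α]: (α² + α + 2)·(2α² + 2α) = 2α⁴ + α³ + α.
Reduced: 2α⁴ + α³ + α.

0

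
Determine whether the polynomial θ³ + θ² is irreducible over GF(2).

Write m(θ) = θ³ + θ².
Check for roots in GF(2): m(0) = 0 → root; m(1) = 0 → root.
m(0) = 0, so (θ) divides m(θ); m is reducible.

No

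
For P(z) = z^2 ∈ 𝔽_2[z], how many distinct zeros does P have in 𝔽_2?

1

Evaluate at each of the 2 elements of 𝔽_2:
P(0) = 0 → root; P(1) = 1.
Roots: {0}.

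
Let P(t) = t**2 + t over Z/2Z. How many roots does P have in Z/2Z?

Evaluate at each of the 2 elements of Z/2Z:
P(0) = 0 → root; P(1) = 0 → root.
Roots: {0, 1}.

2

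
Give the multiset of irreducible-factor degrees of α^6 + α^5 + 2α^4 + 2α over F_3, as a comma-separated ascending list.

1, 1, 1, 1, 2

Write f(α) = α^6 + α^5 + 2α^4 + 2α.
Roots in F_3: f(0) = 0 → root; f(1) = 0 → root; f(2) = 0 → root.
Linear factors from roots: (α), (α + 2), (α + 1).
Complete factorization: f(α) = (α)·(α + 1)·(α + 2)^2·(α^2 + 2α + 2).
Factor degrees with multiplicity: 1 + 1 + 1 + 1 + 2 = 6.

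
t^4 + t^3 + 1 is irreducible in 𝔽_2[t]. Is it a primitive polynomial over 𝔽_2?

Write f(t) = t^4 + t^3 + 1.
|GF(2^4)^×| = 2^4 − 1 = 15. Prime factorization: 15 = 3·5.
f is primitive ⇔ t has order 15 in GF(2)[t]/(f), i.e. t^(15/q) ≠ 1 for each prime q | 15.
t^(5) mod f = t^3 + t + 1.
t^(3) mod f = t^3.
None equal 1, so t has full order 15; f is primitive.

Yes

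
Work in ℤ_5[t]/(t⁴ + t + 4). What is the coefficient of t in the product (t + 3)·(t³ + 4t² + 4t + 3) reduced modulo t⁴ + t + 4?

4

Multiply in ℤ_5[t]: (t + 3)·(t³ + 4t² + 4t + 3) = t⁴ + 2t³ + t² + 4.
Reduce using t⁴ ≡ 4t + 1 (mod t⁴ + t + 4).
Reduced: 2t³ + t² + 4t.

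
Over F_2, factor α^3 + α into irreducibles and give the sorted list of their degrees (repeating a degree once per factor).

Write h(α) = α^3 + α.
Roots in F_2: h(0) = 0 → root; h(1) = 0 → root.
Linear factors from roots: (α), (α + 1).
Complete factorization: h(α) = (α)·(α + 1)^2.
Factor degrees with multiplicity: 1 + 1 + 1 = 3.

1, 1, 1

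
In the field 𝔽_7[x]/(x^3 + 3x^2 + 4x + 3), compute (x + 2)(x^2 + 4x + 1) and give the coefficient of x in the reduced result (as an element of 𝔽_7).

Multiply in 𝔽_7[x]: (x + 2)·(x^2 + 4x + 1) = x^3 + 6x^2 + 2x + 2.
Reduce using x^3 ≡ 4x^2 + 3x + 4 (mod x^3 + 3x^2 + 4x + 3).
Reduced: 3x^2 + 5x + 6.

5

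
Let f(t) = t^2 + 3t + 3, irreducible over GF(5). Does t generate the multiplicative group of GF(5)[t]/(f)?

Yes

|GF(5^2)^×| = 5^2 − 1 = 24. Prime factorization: 24 = 2^3·3.
f is primitive ⇔ t has order 24 in GF(5)[t]/(f), i.e. t^(24/q) ≠ 1 for each prime q | 24.
t^(12) mod f = 4.
t^(8) mod f = t + 1.
None equal 1, so t has full order 24; f is primitive.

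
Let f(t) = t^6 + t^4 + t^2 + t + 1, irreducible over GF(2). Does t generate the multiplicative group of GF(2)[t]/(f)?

|GF(2^6)^×| = 2^6 − 1 = 63. Prime factorization: 63 = 3^2·7.
f is primitive ⇔ t has order 63 in GF(2)[t]/(f), i.e. t^(63/q) ≠ 1 for each prime q | 63.
t^(21) mod f = 1
t^(9) mod f = t^4 + t^2 + t.
Since t^(21) = 1, the order of t divides 21 < 63; not primitive.

No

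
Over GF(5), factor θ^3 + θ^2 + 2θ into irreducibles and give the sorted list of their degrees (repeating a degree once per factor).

Write h(θ) = θ^3 + θ^2 + 2θ.
Roots in GF(5): h(0) = 0 → root; h(1) = 4; h(2) = 1; h(3) = 2; h(4) = 3.
Linear factors from roots: (θ).
Complete factorization: h(θ) = (θ)·(θ^2 + θ + 2).
Factor degrees with multiplicity: 1 + 2 = 3.

1, 2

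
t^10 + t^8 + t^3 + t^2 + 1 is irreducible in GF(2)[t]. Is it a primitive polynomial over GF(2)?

Write f(t) = t^10 + t^8 + t^3 + t^2 + 1.
|GF(2^10)^×| = 2^10 − 1 = 1023. Prime factorization: 1023 = 3·11·31.
f is primitive ⇔ t has order 1023 in GF(2)[t]/(f), i.e. t^(1023/q) ≠ 1 for each prime q | 1023.
t^(341) mod f = t^9 + t^8 + t^4 + t + 1.
t^(93) mod f = t^9 + t^6 + t^4 + t^2.
t^(33) mod f = t^5 + t^4 + t^2 + t.
None equal 1, so t has full order 1023; f is primitive.

Yes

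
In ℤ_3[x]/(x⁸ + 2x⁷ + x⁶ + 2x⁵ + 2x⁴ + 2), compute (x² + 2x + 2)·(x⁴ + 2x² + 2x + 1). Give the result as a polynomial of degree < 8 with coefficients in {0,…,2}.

x^6 + 2x^5 + x^4 + 2

Multiply in ℤ_3[x]: (x² + 2x + 2)·(x⁴ + 2x² + 2x + 1) = x⁶ + 2x⁵ + x⁴ + 2.
Reduced: x⁶ + 2x⁵ + x⁴ + 2.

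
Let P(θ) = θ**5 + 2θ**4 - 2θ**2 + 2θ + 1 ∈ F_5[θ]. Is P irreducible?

Yes

Check for roots in F_5: P(0) = 1; P(1) = 4; P(2) = 1; P(3) = 4; P(4) = 3.
No roots, so no linear factors.
Degree-2 irreducible divisors: test the 10 monic irreducibles of degree 2 over GF(5).
None of them divide P (all give nonzero remainder).
No irreducible factor of degree ≤ 2 exists, so P is irreducible over GF(5).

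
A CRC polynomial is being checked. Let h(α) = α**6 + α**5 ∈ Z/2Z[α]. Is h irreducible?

No

Check for roots in Z/2Z: h(0) = 0 → root; h(1) = 0 → root.
h(0) = 0, so (α) divides h(α); h is reducible.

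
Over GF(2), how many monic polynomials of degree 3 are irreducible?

2

By the necklace-counting formula, N_2(3) = (1/3) Σ_{d|3} μ(3/d)·2^d.
Divisors of 3: 1, 3; μ(3/d) for each: -1, 1.
Σ = − 2^1 + 2^3 = 6.
N = 6/3 = 2.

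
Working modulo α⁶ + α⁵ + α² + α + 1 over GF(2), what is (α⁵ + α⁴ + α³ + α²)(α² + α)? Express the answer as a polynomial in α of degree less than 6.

Multiply in GF(2)[α]: (α⁵ + α⁴ + α³ + α²)·(α² + α) = α⁷ + α³.
Reduce using α⁶ ≡ α⁵ + α² + α + 1 (mod α⁶ + α⁵ + α² + α + 1).
Reduced: α⁵ + 1.

α^5 + 1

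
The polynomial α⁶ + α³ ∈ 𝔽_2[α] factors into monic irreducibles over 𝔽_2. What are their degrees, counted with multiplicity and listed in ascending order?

1, 1, 1, 1, 2

Write h(α) = α⁶ + α³.
Roots in 𝔽_2: h(0) = 0 → root; h(1) = 0 → root.
Linear factors from roots: (α), (α + 1).
Complete factorization: h(α) = (α + 1)·(α)^3·(α² + α + 1).
Factor degrees with multiplicity: 1 + 1 + 1 + 1 + 2 = 6.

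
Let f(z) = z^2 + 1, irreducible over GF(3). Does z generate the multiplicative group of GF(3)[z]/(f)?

|GF(3^2)^×| = 3^2 − 1 = 8. Prime factorization: 8 = 2^3.
f is primitive ⇔ z has order 8 in GF(3)[z]/(f), i.e. z^(8/q) ≠ 1 for each prime q | 8.
z^(4) mod f = 1
Since z^(4) = 1, the order of z divides 4 < 8; not primitive.

No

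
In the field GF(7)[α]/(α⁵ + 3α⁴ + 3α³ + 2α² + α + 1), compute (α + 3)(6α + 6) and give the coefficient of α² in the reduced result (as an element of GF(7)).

Multiply in GF(7)[α]: (α + 3)·(6α + 6) = 6α² + 3α + 4.
Reduced: 6α² + 3α + 4.

6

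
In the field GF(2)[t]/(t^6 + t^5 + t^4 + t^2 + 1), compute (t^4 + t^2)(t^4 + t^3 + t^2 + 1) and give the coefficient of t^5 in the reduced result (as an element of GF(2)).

Multiply in GF(2)[t]: (t^4 + t^2)·(t^4 + t^3 + t^2 + 1) = t^8 + t^7 + t^5 + t^2.
Reduce using t^6 ≡ t^5 + t^4 + t^2 + 1 (mod t^6 + t^5 + t^4 + t^2 + 1).
Reduced: t^2 + 1.

0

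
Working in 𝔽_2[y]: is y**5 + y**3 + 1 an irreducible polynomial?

Yes

Write m(y) = y**5 + y**3 + 1.
Check for roots in 𝔽_2: m(0) = 1; m(1) = 1.
No roots, so no linear factors.
Monic irreducibles of degree 2 over GF(2): y**2 + y + 1.
None of them divide m (all give nonzero remainder).
No irreducible factor of degree ≤ 2 exists, so m is irreducible over GF(2).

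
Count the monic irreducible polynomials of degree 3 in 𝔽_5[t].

The number of monic irreducibles of degree 3 over GF(5) is (1/3)·Σ_{d∣3} μ(3/d) 5^d.
Divisors of 3: 1, 3; μ(3/d) for each: -1, 1.
Σ = − 5^1 + 5^3 = 120.
N = 120/3 = 40.

40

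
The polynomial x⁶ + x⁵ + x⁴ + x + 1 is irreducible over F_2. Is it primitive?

Write f(x) = x⁶ + x⁵ + x⁴ + x + 1.
|GF(2^6)^×| = 2^6 − 1 = 63. Prime factorization: 63 = 3^2·7.
f is primitive ⇔ x has order 63 in GF(2)[x]/(f), i.e. x^(63/q) ≠ 1 for each prime q | 63.
x^(21) mod f = x⁴ + x³ + 1.
x^(9) mod f = x⁵ + x² + x + 1.
None equal 1, so x has full order 63; f is primitive.

Yes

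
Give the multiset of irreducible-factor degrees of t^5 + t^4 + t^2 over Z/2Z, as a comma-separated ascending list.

Write h(t) = t^5 + t^4 + t^2.
Roots in Z/2Z: h(0) = 0 → root; h(1) = 1.
Linear factors from roots: (t).
Complete factorization: h(t) = (t)^2·(t^3 + t^2 + 1).
Factor degrees with multiplicity: 1 + 1 + 3 = 5.

1, 1, 3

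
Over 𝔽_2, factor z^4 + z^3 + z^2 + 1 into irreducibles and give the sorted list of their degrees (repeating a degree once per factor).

Write g(z) = z^4 + z^3 + z^2 + 1.
Roots in 𝔽_2: g(0) = 1; g(1) = 0 → root.
Linear factors from roots: (z + 1).
Complete factorization: g(z) = (z + 1)·(z^3 + z + 1).
Factor degrees with multiplicity: 1 + 3 = 4.

1, 3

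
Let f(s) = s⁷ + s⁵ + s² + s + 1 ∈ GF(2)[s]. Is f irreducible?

Yes

Check for roots in GF(2): f(0) = 1; f(1) = 1.
No roots, so no linear factors.
Monic irreducibles of degree 2 over GF(2): s² + s + 1.
None of them divide f (all give nonzero remainder).
Monic irreducibles of degree 3 over GF(2): s³ + s + 1, s³ + s² + 1.
None of them divide f (all give nonzero remainder).
No irreducible factor of degree ≤ 3 exists, so f is irreducible over GF(2).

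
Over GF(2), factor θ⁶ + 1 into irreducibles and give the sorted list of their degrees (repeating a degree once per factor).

Write f(θ) = θ⁶ + 1.
Roots in GF(2): f(0) = 1; f(1) = 0 → root.
Linear factors from roots: (θ + 1).
Complete factorization: f(θ) = (θ + 1)^2·(θ² + θ + 1)^2.
Factor degrees with multiplicity: 1 + 1 + 2 + 2 = 6.

1, 1, 2, 2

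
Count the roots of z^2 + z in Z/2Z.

Write P(z) = z^2 + z.
Evaluate at each of the 2 elements of Z/2Z:
P(0) = 0 → root; P(1) = 0 → root.
Roots: {0, 1}.

2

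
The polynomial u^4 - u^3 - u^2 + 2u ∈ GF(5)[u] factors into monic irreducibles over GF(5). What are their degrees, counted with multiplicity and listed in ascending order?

Write f(u) = u^4 - u^3 - u^2 + 2u.
Roots in GF(5): f(0) = 0 → root; f(1) = 1; f(2) = 3; f(3) = 1; f(4) = 4.
Linear factors from roots: (u).
Complete factorization: f(u) = (u)·(u^3 - u^2 - u + 2).
Factor degrees with multiplicity: 1 + 3 = 4.

1, 3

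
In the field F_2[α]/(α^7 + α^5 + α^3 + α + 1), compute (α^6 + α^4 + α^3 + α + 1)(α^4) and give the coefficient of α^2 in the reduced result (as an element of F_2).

0

Multiply in F_2[α]: (α^6 + α^4 + α^3 + α + 1)·(α^4) = α^10 + α^8 + α^7 + α^5 + α^4.
Reduce using α^7 ≡ α^5 + α^3 + α + 1 (mod α^7 + α^5 + α^3 + α + 1).
Reduced: α^6 + α + 1.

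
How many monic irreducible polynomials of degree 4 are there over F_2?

3

x^(2^4) − x is the product of all monic irreducibles of degree dividing 4; Möbius inversion gives N = (1/4) Σ μ(4/d)·2^d.
Divisors of 4: 1, 2, 4; μ(4/d) for each: 0, -1, 1.
Σ = − 2^2 + 2^4 = 12.
N = 12/4 = 3.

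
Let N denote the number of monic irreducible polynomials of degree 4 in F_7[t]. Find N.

By the necklace-counting formula, N_7(4) = (1/4) Σ_{d|4} μ(4/d)·7^d.
Divisors of 4: 1, 2, 4; μ(4/d) for each: 0, -1, 1.
Σ = − 7^2 + 7^4 = 2352.
N = 2352/4 = 588.

588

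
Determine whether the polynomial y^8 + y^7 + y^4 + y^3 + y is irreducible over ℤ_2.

No

Write f(y) = y^8 + y^7 + y^4 + y^3 + y.
Check for roots in ℤ_2: f(0) = 0 → root; f(1) = 1.
f(0) = 0, so (y) divides f(y); f is reducible.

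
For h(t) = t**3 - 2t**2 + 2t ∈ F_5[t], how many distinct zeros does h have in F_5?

3

Evaluate at each of the 5 elements of F_5:
h(0) = 0 → root; h(1) = 1; h(2) = 4; h(3) = 0 → root; h(4) = 0 → root.
Roots: {0, 3, 4}.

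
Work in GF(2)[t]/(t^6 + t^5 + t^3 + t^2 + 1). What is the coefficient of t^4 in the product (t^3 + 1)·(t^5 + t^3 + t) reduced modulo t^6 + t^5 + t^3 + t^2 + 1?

1

Multiply in GF(2)[t]: (t^3 + 1)·(t^5 + t^3 + t) = t^8 + t^6 + t^5 + t^4 + t^3 + t.
Reduce using t^6 ≡ t^5 + t^3 + t^2 + 1 (mod t^6 + t^5 + t^3 + t^2 + 1).
Reduced: t^4 + t^2.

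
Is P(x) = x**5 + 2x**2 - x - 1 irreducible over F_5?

Yes

Check for roots in F_5: P(0) = 4; P(1) = 1; P(2) = 2; P(3) = 2; P(4) = 1.
No roots, so no linear factors.
Degree-2 irreducible divisors: test the 10 monic irreducibles of degree 2 over GF(5).
None of them divide P (all give nonzero remainder).
No irreducible factor of degree ≤ 2 exists, so P is irreducible over GF(5).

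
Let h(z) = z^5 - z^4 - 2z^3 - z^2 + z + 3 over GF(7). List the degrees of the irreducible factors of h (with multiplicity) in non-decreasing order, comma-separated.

Linear factors from roots: (z - 3), (z + 2).
Complete factorization: h(z) = (z + 2)·(z - 3)^2·(z^2 + 3z - 1).
Factor degrees with multiplicity: 1 + 1 + 1 + 2 = 5.

1, 1, 1, 2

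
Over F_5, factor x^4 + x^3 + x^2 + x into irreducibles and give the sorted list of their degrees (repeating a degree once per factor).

Write h(x) = x^4 + x^3 + x^2 + x.
Roots in F_5: h(0) = 0 → root; h(1) = 4; h(2) = 0 → root; h(3) = 0 → root; h(4) = 0 → root.
Linear factors from roots: (x), (x - 2), (x + 2), (x + 1).
Complete factorization: h(x) = (x)·(x + 1)·(x + 2)·(x - 2).
Factor degrees with multiplicity: 1 + 1 + 1 + 1 = 4.

1, 1, 1, 1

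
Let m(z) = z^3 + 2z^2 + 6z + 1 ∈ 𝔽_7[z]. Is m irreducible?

Check for roots in 𝔽_7: m(0) = 1; m(1) = 3; m(2) = 1; m(3) = 1; m(4) = 2; m(5) = 3; m(6) = 3.
No roots. A degree-3 polynomial over a field with no linear factor is irreducible.

Yes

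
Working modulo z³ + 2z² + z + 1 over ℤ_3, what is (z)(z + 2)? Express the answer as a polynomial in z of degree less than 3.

Multiply in ℤ_3[z]: (z)·(z + 2) = z² + 2z.
Reduced: z² + 2z.

z^2 + 2z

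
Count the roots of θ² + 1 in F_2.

1

Write P(θ) = θ² + 1.
Evaluate at each of the 2 elements of F_2:
P(0) = 1; P(1) = 0 → root.
Roots: {1}.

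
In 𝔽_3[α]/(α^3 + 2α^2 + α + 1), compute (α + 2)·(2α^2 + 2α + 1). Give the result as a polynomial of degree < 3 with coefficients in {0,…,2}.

2α^2

Multiply in 𝔽_3[α]: (α + 2)·(2α^2 + 2α + 1) = 2α^3 + 2α + 2.
Reduce using α^3 ≡ α^2 + 2α + 2 (mod α^3 + 2α^2 + α + 1).
Reduced: 2α^2.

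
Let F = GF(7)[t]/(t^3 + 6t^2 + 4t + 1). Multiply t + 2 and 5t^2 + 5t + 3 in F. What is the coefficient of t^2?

Multiply in GF(7)[t]: (t + 2)·(5t^2 + 5t + 3) = 5t^3 + t^2 + 6t + 6.
Reduce using t^3 ≡ t^2 + 3t + 6 (mod t^3 + 6t^2 + 4t + 1).
Reduced: 6t^2 + 1.

6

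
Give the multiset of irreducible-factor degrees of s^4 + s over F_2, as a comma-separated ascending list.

1, 1, 2

Write g(s) = s^4 + s.
Roots in F_2: g(0) = 0 → root; g(1) = 0 → root.
Linear factors from roots: (s), (s + 1).
Complete factorization: g(s) = (s)·(s + 1)·(s^2 + s + 1).
Factor degrees with multiplicity: 1 + 1 + 2 = 4.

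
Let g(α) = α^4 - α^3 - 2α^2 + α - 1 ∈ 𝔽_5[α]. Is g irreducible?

Yes

Check for roots in 𝔽_5: g(0) = 4; g(1) = 3; g(2) = 1; g(3) = 3; g(4) = 3.
No roots, so no linear factors.
Degree-2 irreducible divisors: test the 10 monic irreducibles of degree 2 over GF(5).
None of them divide g (all give nonzero remainder).
No irreducible factor of degree ≤ 2 exists, so g is irreducible over GF(5).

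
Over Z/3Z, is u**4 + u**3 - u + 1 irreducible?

Write g(u) = u**4 + u**3 - u + 1.
Check for roots in Z/3Z: g(0) = 1; g(1) = 2; g(2) = 2.
No roots, so no linear factors.
Monic irreducibles of degree 2 over GF(3): u**2 + 1, u**2 + u - 1, u**2 - u - 1.
None of them divide g (all give nonzero remainder).
No irreducible factor of degree ≤ 2 exists, so g is irreducible over GF(3).

Yes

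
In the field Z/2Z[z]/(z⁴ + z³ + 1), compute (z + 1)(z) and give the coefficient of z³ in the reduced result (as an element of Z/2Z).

Multiply in Z/2Z[z]: (z + 1)·(z) = z² + z.
Reduced: z² + z.

0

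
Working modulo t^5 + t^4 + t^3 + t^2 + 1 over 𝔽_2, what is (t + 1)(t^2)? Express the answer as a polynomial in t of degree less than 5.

t^3 + t^2

Multiply in 𝔽_2[t]: (t + 1)·(t^2) = t^3 + t^2.
Reduced: t^3 + t^2.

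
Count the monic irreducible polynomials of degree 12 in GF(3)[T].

The number of monic irreducibles of degree 12 over GF(3) is (1/12)·Σ_{d∣12} μ(12/d) 3^d.
Divisors of 12: 1, 2, 3, 4, 6, 12; μ(12/d) for each: 0, 1, 0, -1, -1, 1.
Σ = 3^2 − 3^4 − 3^6 + 3^12 = 530640.
N = 530640/12 = 44220.

44220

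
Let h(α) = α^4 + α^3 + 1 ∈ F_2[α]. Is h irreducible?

Check for roots in F_2: h(0) = 1; h(1) = 1.
No roots, so no linear factors.
Monic irreducibles of degree 2 over GF(2): α^2 + α + 1.
None of them divide h (all give nonzero remainder).
No irreducible factor of degree ≤ 2 exists, so h is irreducible over GF(2).

Yes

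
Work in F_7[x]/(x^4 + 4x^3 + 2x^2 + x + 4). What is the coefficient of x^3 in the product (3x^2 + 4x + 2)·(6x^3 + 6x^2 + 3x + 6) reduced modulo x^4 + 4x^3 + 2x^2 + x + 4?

Multiply in F_7[x]: (3x^2 + 4x + 2)·(6x^3 + 6x^2 + 3x + 6) = 4x^5 + 3x^3 + 2x + 5.
Reduce using x^4 ≡ 3x^3 + 5x^2 + 6x + 3 (mod x^4 + 4x^3 + 2x^2 + x + 4).
Reduced: 3x^3 + 2x + 6.

3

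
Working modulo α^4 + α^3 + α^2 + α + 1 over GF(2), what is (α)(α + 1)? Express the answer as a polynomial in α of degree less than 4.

Multiply in GF(2)[α]: (α)·(α + 1) = α^2 + α.
Reduced: α^2 + α.

α^2 + α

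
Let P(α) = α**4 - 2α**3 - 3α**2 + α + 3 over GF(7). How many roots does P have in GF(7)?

3

Evaluate at each of the 7 elements of GF(7):
P(0) = 3; P(1) = 0 → root; P(2) = 0 → root; P(3) = 6; P(4) = 3; P(5) = 0 → root; P(6) = 2.
Roots: {1, 2, 5}.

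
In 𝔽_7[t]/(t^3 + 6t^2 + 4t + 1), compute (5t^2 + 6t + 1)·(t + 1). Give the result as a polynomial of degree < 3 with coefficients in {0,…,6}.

2t^2 + t + 3

Multiply in 𝔽_7[t]: (5t^2 + 6t + 1)·(t + 1) = 5t^3 + 4t^2 + 1.
Reduce using t^3 ≡ t^2 + 3t + 6 (mod t^3 + 6t^2 + 4t + 1).
Reduced: 2t^2 + t + 3.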